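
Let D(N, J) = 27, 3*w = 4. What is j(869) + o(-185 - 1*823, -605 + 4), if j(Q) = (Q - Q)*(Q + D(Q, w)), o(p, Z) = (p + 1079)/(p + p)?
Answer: -71/2016 ≈ -0.035218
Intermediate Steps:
w = 4/3 (w = (1/3)*4 = 4/3 ≈ 1.3333)
o(p, Z) = (1079 + p)/(2*p) (o(p, Z) = (1079 + p)/((2*p)) = (1079 + p)*(1/(2*p)) = (1079 + p)/(2*p))
j(Q) = 0 (j(Q) = (Q - Q)*(Q + 27) = 0*(27 + Q) = 0)
j(869) + o(-185 - 1*823, -605 + 4) = 0 + (1079 + (-185 - 1*823))/(2*(-185 - 1*823)) = 0 + (1079 + (-185 - 823))/(2*(-185 - 823)) = 0 + (1/2)*(1079 - 1008)/(-1008) = 0 + (1/2)*(-1/1008)*71 = 0 - 71/2016 = -71/2016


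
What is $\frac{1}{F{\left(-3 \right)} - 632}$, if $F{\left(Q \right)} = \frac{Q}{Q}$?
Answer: $- \frac{1}{631} \approx -0.0015848$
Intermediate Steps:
$F{\left(Q \right)} = 1$
$\frac{1}{F{\left(-3 \right)} - 632} = \frac{1}{1 - 632} = \frac{1}{-631} = - \frac{1}{631}$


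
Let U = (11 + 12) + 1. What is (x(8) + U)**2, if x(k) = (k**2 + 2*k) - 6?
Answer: 9604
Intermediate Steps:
U = 24 (U = 23 + 1 = 24)
x(k) = -6 + k**2 + 2*k
(x(8) + U)**2 = ((-6 + 8**2 + 2*8) + 24)**2 = ((-6 + 64 + 16) + 24)**2 = (74 + 24)**2 = 98**2 = 9604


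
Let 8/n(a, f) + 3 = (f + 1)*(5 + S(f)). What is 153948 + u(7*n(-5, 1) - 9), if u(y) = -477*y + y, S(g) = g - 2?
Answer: 764504/5 ≈ 1.5290e+5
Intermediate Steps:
S(g) = -2 + g
n(a, f) = 8/(-3 + (1 + f)*(3 + f)) (n(a, f) = 8/(-3 + (f + 1)*(5 + (-2 + f))) = 8/(-3 + (1 + f)*(3 + f)))
u(y) = -476*y
153948 + u(7*n(-5, 1) - 9) = 153948 - 476*(7*(8/(1*(4 + 1))) - 9) = 153948 - 476*(7*(8*1/5) - 9) = 153948 - 476*(7*(8*1*(⅕)) - 9) = 153948 - 476*(7*(8/5) - 9) = 153948 - 476*(56/5 - 9) = 153948 - 476*11/5 = 153948 - 5236/5 = 764504/5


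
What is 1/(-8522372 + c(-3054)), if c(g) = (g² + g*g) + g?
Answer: 1/10128406 ≈ 9.8732e-8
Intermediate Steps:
c(g) = g + 2*g² (c(g) = (g² + g²) + g = 2*g² + g = g + 2*g²)
1/(-8522372 + c(-3054)) = 1/(-8522372 - 3054*(1 + 2*(-3054))) = 1/(-8522372 - 3054*(1 - 6108)) = 1/(-8522372 - 3054*(-6107)) = 1/(-8522372 + 18650778) = 1/10128406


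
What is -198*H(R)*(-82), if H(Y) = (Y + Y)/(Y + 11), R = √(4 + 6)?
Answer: -108240/37 + 119064*√10/37 ≈ 7250.6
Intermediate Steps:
R = √10 ≈ 3.1623
H(Y) = 2*Y/(11 + Y) (H(Y) = (2*Y)/(11 + Y) = 2*Y/(11 + Y))
-198*H(R)*(-82) = -396*√10/(11 + √10)*(-82) = 32472*√10/(11 + √10)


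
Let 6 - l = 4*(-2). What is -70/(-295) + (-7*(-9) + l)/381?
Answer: 9877/22479 ≈ 0.43939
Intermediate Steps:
l = 14 (l = 6 - 4*(-2) = 6 - 1*(-8) = 6 + 8 = 14)
-70/(-295) + (-7*(-9) + l)/381 = -70/(-295) + (-7*(-9) + 14)/381 = -70*(-1/295) + (63 + 14)*(1/381) = 14/59 + 77*(1/381) = 14/59 + 77/381 = 9877/22479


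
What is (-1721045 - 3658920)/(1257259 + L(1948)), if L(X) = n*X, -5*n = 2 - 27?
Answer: -5379965/1266999 ≈ -4.2462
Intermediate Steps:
n = 5 (n = -(2 - 27)/5 = -⅕*(-25) = 5)
L(X) = 5*X
(-1721045 - 3658920)/(1257259 + L(1948)) = (-1721045 - 3658920)/(1257259 + 5*1948) = -5379965/(1257259 + 9740) = -5379965/1266999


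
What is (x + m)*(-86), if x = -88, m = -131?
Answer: 18834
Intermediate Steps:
(x + m)*(-86) = (-88 - 131)*(-86) = -219*(-86) = 18834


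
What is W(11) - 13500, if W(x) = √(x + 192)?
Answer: -13500 + √203 ≈ -13486.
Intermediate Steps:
W(x) = √(192 + x)
W(11) - 13500 = √(192 + 11) - 13500 = √203 - 13500 = -13500 + √203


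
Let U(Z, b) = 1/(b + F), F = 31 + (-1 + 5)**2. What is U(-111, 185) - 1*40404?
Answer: -9373727/232 ≈ -40404.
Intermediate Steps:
F = 47 (F = 31 + 4**2 = 31 + 16 = 47)
U(Z, b) = 1/(47 + b) (U(Z, b) = 1/(b + 47) = 1/(47 + b))
U(-111, 185) - 1*40404 = 1/(47 + 185) - 1*40404 = 1/232 - 40404 = -9373727/232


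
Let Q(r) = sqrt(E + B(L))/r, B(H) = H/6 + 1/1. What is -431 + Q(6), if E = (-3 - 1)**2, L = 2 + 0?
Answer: -431 + sqrt(39)/9 ≈ -430.31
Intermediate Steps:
L = 2
B(H) = 1 + H/6 (B(H) = H*(1/6) + 1*1 = H/6 + 1 = 1 + H/6)
E = 16 (E = (-4)**2 = 16)
Q(r) = 2*sqrt(39)/(3*r) (Q(r) = sqrt(16 + (1 + (1/6)*2))/r = sqrt(16 + (1 + 1/3))/r = sqrt(16 + 4/3)/r = sqrt(52/3)/r = (2*sqrt(39)/3)/r = 2*sqrt(39)/(3*r))
-431 + Q(6) = -431 + (2/3)*sqrt(39)/6 = -431 + (2/3)*sqrt(39)*(1/6) = -431 + sqrt(39)/9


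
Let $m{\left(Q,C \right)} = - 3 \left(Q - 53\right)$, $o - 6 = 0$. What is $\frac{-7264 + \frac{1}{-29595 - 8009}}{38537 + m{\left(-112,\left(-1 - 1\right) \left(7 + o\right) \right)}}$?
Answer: $- \frac{273155457}{1467759328} \approx -0.1861$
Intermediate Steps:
$o = 6$ ($o = 6 + 0 = 6$)
$m{\left(Q,C \right)} = 159 - 3 Q$ ($m{\left(Q,C \right)} = - 3 \left(-53 + Q\right) = 159 - 3 Q$)
$\frac{-7264 + \frac{1}{-29595 - 8009}}{38537 + m{\left(-112,\left(-1 - 1\right) \left(7 + o\right) \right)}} = \frac{-7264 + \frac{1}{-29595 - 8009}}{38537 + \left(159 - -336\right)} = \frac{-7264 + \frac{1}{-37604}}{38537 + \left(159 + 336\right)} = \frac{-7264 - \frac{1}{37604}}{38537 + 495} = - \frac{273155457}{37604 \cdot 39032} = \left(- \frac{273155457}{37604}\right) \frac{1}{39032} = - \frac{273155457}{1467759328}$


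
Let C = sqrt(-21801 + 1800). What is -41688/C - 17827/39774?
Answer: -17827/39774 + 13896*I*sqrt(20001)/6667 ≈ -0.44821 + 294.77*I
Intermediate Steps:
C = I*sqrt(20001) (C = sqrt(-20001) = I*sqrt(20001) ≈ 141.42*I)
-41688/C - 17827/39774 = -41688*(-I*sqrt(20001)/20001) - 17827/39774 = -(-13896)*I*sqrt(20001)/6667 - 17827*1/39774 = 13896*I*sqrt(20001)/6667 - 17827/39774 = -17827/39774 + 13896*I*sqrt(20001)/6667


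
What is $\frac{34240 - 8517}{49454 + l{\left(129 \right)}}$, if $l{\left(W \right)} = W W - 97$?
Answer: $\frac{25723}{65998} \approx 0.38975$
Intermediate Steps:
$l{\left(W \right)} = -97 + W^{2}$ ($l{\left(W \right)} = W^{2} - 97 = -97 + W^{2}$)
$\frac{34240 - 8517}{49454 + l{\left(129 \right)}} = \frac{34240 - 8517}{49454 - \left(97 - 129^{2}\right)} = \frac{25723}{49454 + \left(-97 + 16641\right)} = \frac{25723}{49454 + 16544} = \frac{25723}{65998}$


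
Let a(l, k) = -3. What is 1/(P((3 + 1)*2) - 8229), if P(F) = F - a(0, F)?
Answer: -1/8218 ≈ -0.00012168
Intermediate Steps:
P(F) = 3 + F (P(F) = F - 1*(-3) = F + 3 = 3 + F)
1/(P((3 + 1)*2) - 8229) = 1/((3 + (3 + 1)*2) - 8229) = 1/((3 + 4*2) - 8229) = 1/((3 + 8) - 8229) = 1/(11 - 8229) = 1/(-8218) = -1/8218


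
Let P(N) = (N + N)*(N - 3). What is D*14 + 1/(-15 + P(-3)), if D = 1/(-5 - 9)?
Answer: -20/21 ≈ -0.95238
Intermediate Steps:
P(N) = 2*N*(-3 + N) (P(N) = (2*N)*(-3 + N) = 2*N*(-3 + N))
D = -1/14 (D = 1/(-14) = -1/14 ≈ -0.071429)
D*14 + 1/(-15 + P(-3)) = -1/14*14 + 1/(-15 + 2*(-3)*(-3 - 3)) = -1 + 1/(-15 + 2*(-3)*(-6)) = -1 + 1/(-15 + 36) = -1 + 1/21 = -20/21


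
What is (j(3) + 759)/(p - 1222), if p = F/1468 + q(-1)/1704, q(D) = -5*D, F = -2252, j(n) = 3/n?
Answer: -475279680/765157213 ≈ -0.62115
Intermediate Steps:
p = -957517/625368 (p = -2252/1468 - 5*(-1)/1704 = -2252*1/1468 + 5*(1/1704) = -563/367 + 5/1704 = -957517/625368 ≈ -1.5311)
(j(3) + 759)/(p - 1222) = (3/3 + 759)/(-957517/625368 - 1222) = (3*(⅓) + 759)/(-765157213/625368) = (1 + 759)*(-625368/765157213) = 760*(-625368/765157213) = -475279680/765157213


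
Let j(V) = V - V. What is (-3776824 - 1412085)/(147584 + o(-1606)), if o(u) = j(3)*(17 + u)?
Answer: -5188909/147584 ≈ -35.159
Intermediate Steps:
j(V) = 0
o(u) = 0 (o(u) = 0*(17 + u) = 0)
(-3776824 - 1412085)/(147584 + o(-1606)) = (-3776824 - 1412085)/(147584 + 0) = -5188909/147584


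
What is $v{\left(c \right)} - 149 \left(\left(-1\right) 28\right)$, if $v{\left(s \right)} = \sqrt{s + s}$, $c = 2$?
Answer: $4174$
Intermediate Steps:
$v{\left(s \right)} = \sqrt{2} \sqrt{s}$ ($v{\left(s \right)} = \sqrt{2 s} = \sqrt{2} \sqrt{s}$)
$v{\left(c \right)} - 149 \left(\left(-1\right) 28\right) = \sqrt{2} \sqrt{2} - 149 \left(\left(-1\right) 28\right) = 2 - -4172 = 2 + 4172 = 4174$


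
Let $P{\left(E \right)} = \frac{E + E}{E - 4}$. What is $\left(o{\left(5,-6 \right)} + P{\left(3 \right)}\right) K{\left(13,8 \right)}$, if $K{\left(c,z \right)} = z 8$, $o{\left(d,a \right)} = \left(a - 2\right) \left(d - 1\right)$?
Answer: $-2432$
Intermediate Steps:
$P{\left(E \right)} = \frac{2 E}{-4 + E}$
$o{\left(d,a \right)} = \left(-1 + d\right) \left(-2 + a\right)$ ($o{\left(d,a \right)} = \left(-2 + a\right) \left(-1 + d\right) = \left(-1 + d\right) \left(-2 + a\right)$)
$K{\left(c,z \right)} = 8 z$
$\left(o{\left(5,-6 \right)} + P{\left(3 \right)}\right) K{\left(13,8 \right)} = \left(\left(2 - -6 - 10 - 30\right) + 2 \cdot 3 \frac{1}{-4 + 3}\right) 8 \cdot 8 = \left(\left(2 + 6 - 10 - 30\right) + 2 \cdot 3 \frac{1}{-1}\right) 64 = \left(-32 + 2 \cdot 3 \left(-1\right)\right) 64 = \left(-32 - 6\right) 64 = \left(-38\right) 64 = -2432$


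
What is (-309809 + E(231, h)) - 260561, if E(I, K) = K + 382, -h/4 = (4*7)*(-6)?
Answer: -569316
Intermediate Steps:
h = 672 (h = -4*4*7*(-6) = -112*(-6) = -4*(-168) = 672)
E(I, K) = 382 + K
(-309809 + E(231, h)) - 260561 = (-309809 + (382 + 672)) - 260561 = (-309809 + 1054) - 260561 = -308755 - 260561 = -569316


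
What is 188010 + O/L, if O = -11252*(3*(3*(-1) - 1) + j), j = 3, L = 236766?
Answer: 7419079488/39461 ≈ 1.8801e+5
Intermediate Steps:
O = 101268 (O = -11252*(3*(3*(-1) - 1) + 3) = -11252*(3*(-3 - 1) + 3) = -11252*(3*(-4) + 3) = -11252*(-12 + 3) = -11252*(-9) = 101268)
188010 + O/L = 188010 + 101268/236766 = 188010 + 101268*(1/236766) = 188010 + 16878/39461 = 7419079488/39461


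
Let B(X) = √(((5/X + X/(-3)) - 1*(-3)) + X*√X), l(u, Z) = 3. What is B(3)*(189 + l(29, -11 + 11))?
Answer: 64*√(33 + 27*√3) ≈ 571.59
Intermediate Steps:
B(X) = √(3 + X^(3/2) + 5/X - X/3) (B(X) = √(((5/X + X*(-⅓)) + 3) + X^(3/2)) = √(((5/X - X/3) + 3) + X^(3/2)) = √((3 + 5/X - X/3) + X^(3/2)) = √(3 + X^(3/2) + 5/X - X/3))
B(3)*(189 + l(29, -11 + 11)) = (√(27 - 3*3 + 9*3^(3/2) + 45/3)/3)*(189 + 3) = (√(27 - 9 + 9*(3*√3) + 45*(⅓))/3)*192 = (√(27 - 9 + 27*√3 + 15)/3)*192 = (√(33 + 27*√3)/3)*192 = 64*√(33 + 27*√3)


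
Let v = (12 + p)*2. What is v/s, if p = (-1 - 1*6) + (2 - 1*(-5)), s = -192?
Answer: -⅛ ≈ -0.12500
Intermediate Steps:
p = 0 (p = (-1 - 6) + (2 + 5) = -7 + 7 = 0)
v = 24 (v = (12 + 0)*2 = 12*2 = 24)
v/s = 24/(-192) = 24*(-1/192) = -⅛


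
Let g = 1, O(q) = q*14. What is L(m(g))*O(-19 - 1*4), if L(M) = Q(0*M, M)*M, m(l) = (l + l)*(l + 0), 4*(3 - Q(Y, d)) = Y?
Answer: -1932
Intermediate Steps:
Q(Y, d) = 3 - Y/4
O(q) = 14*q
m(l) = 2*l**2 (m(l) = (2*l)*l = 2*l**2)
L(M) = 3*M (L(M) = (3 - 0*M)*M = (3 - 1/4*0)*M = (3 + 0)*M = 3*M)
L(m(g))*O(-19 - 1*4) = (3*(2*1**2))*(14*(-19 - 1*4)) = (3*(2*1))*(14*(-19 - 4)) = (3*2)*(14*(-23)) = 6*(-322) = -1932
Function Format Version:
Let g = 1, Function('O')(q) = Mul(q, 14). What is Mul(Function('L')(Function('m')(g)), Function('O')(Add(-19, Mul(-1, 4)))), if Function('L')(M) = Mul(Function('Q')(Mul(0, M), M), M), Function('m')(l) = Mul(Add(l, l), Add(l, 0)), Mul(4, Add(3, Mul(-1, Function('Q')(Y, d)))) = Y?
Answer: -1932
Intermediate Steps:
Function('Q')(Y, d) = Add(3, Mul(Rational(-1, 4), Y))
Function('O')(q) = Mul(14, q)
Function('m')(l) = Mul(2, Pow(l, 2)) (Function('m')(l) = Mul(Mul(2, l), l) = Mul(2, Pow(l, 2)))
Function('L')(M) = Mul(3, M) (Function('L')(M) = Mul(Add(3, Mul(Rational(-1, 4), Mul(0, M))), M) = Mul(Add(3, Mul(Rational(-1, 4), 0)), M) = Mul(Add(3, 0), M) = Mul(3, M))
Mul(Function('L')(Function('m')(g)), Function('O')(Add(-19, Mul(-1, 4)))) = Mul(Mul(3, Mul(2, Pow(1, 2))), Mul(14, Add(-19, Mul(-1, 4)))) = Mul(Mul(3, Mul(2, 1)), Mul(14, Add(-19, -4))) = Mul(Mul(3, 2), Mul(14, -23)) = Mul(6, -322) = -1932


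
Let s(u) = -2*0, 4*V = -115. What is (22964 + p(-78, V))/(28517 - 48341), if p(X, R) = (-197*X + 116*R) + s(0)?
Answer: -11665/6608 ≈ -1.7653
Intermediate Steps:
V = -115/4 (V = (¼)*(-115) = -115/4 ≈ -28.750)
s(u) = 0
p(X, R) = -197*X + 116*R (p(X, R) = (-197*X + 116*R) + 0 = -197*X + 116*R)
(22964 + p(-78, V))/(28517 - 48341) = (22964 + (-197*(-78) + 116*(-115/4)))/(28517 - 48341) = (22964 + (15366 - 3335))/(-19824) = (22964 + 12031)*(-1/19824) = 34995*(-1/19824) = -11665/6608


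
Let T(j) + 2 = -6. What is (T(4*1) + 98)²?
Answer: 8100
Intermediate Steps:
T(j) = -8 (T(j) = -2 - 6 = -8)
(T(4*1) + 98)² = (-8 + 98)² = 90² = 8100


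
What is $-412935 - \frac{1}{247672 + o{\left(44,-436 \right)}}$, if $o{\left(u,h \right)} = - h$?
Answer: $- \frac{102452476981}{248108} \approx -4.1294 \cdot 10^{5}$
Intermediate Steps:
$-412935 - \frac{1}{247672 + o{\left(44,-436 \right)}} = -412935 - \frac{1}{247672 - -436} = -412935 - \frac{1}{247672 + 436} = -412935 - \frac{1}{248108} = - \frac{102452476981}{248108}$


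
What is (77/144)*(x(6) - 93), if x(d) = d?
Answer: -2233/48 ≈ -46.521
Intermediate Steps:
(77/144)*(x(6) - 93) = (77/144)*(6 - 93) = (77*(1/144))*(-87) = (77/144)*(-87) = -2233/48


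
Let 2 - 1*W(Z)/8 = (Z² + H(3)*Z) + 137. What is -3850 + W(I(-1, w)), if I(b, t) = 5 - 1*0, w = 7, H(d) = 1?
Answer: -5170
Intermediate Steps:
I(b, t) = 5 (I(b, t) = 5 + 0 = 5)
W(Z) = -1080 - 8*Z - 8*Z² (W(Z) = 16 - 8*((Z² + 1*Z) + 137) = 16 - 8*((Z² + Z) + 137) = 16 - 8*((Z + Z²) + 137) = 16 - 8*(137 + Z + Z²) = 16 + (-1096 - 8*Z - 8*Z²) = -1080 - 8*Z - 8*Z²)
-3850 + W(I(-1, w)) = -3850 + (-1080 - 8*5 - 8*5²) = -3850 + (-1080 - 40 - 8*25) = -3850 + (-1080 - 40 - 200) = -3850 - 1320 = -5170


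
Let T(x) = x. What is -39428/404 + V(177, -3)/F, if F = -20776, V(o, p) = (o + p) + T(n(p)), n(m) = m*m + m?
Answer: -51201803/524594 ≈ -97.603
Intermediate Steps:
n(m) = m + m² (n(m) = m² + m = m + m²)
V(o, p) = o + p + p*(1 + p) (V(o, p) = (o + p) + p*(1 + p) = o + p + p*(1 + p))
-39428/404 + V(177, -3)/F = -39428/404 + (177 - 3 - 3*(1 - 3))/(-20776) = -39428*1/404 + (177 - 3 - 3*(-2))*(-1/20776) = -9857/101 + (177 - 3 + 6)*(-1/20776) = -9857/101 + 180*(-1/20776) = -9857/101 - 45/5194 = -51201803/524594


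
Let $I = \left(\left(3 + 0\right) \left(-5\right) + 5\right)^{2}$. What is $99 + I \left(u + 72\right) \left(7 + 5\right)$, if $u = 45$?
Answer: $140499$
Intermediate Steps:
$I = 100$ ($I = \left(3 \left(-5\right) + 5\right)^{2} = \left(-15 + 5\right)^{2} = \left(-10\right)^{2} = 100$)
$99 + I \left(u + 72\right) \left(7 + 5\right) = 99 + 100 \left(45 + 72\right) \left(7 + 5\right) = 99 + 100 \cdot 117 \cdot 12 = 99 + 100 \cdot 1404 = 99 + 140400 = 140499$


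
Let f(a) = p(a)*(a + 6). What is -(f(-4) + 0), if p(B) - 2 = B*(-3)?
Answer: -28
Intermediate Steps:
p(B) = 2 - 3*B (p(B) = 2 + B*(-3) = 2 - 3*B)
f(a) = (2 - 3*a)*(6 + a) (f(a) = (2 - 3*a)*(a + 6) = (2 - 3*a)*(6 + a))
-(f(-4) + 0) = -(-(-2 + 3*(-4))*(6 - 4) + 0) = -(-1*(-2 - 12)*2 + 0) = -(-1*(-14)*2 + 0) = -(28 + 0) = -1*28 = -28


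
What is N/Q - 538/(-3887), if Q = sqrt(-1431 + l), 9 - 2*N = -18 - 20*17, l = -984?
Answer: 538/3887 - 367*I*sqrt(2415)/4830 ≈ 0.13841 - 3.734*I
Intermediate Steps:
N = 367/2 (N = 9/2 - (-18 - 20*17)/2 = 9/2 - (-18 - 340)/2 = 9/2 - 1/2*(-358) = 9/2 + 179 = 367/2 ≈ 183.50)
Q = I*sqrt(2415) (Q = sqrt(-1431 - 984) = sqrt(-2415) = I*sqrt(2415) ≈ 49.143*I)
N/Q - 538/(-3887) = 367/(2*((I*sqrt(2415)))) - 538/(-3887) = 367*(-I*sqrt(2415)/2415)/2 - 538*(-1/3887) = -367*I*sqrt(2415)/4830 + 538/3887 = 538/3887 - 367*I*sqrt(2415)/4830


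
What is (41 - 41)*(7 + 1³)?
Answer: 0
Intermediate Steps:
(41 - 41)*(7 + 1³) = 0*(7 + 1) = 0*8 = 0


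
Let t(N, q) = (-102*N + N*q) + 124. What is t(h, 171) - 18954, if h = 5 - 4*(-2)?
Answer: -17933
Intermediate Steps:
h = 13 (h = 5 + 8 = 13)
t(N, q) = 124 - 102*N + N*q
t(h, 171) - 18954 = (124 - 102*13 + 13*171) - 18954 = (124 - 1326 + 2223) - 18954 = 1021 - 18954 = -17933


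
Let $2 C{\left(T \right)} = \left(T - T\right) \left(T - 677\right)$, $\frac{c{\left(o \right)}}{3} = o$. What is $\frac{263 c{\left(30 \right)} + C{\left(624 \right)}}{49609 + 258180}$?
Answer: $\frac{23670}{307789} \approx 0.076903$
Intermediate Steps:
$c{\left(o \right)} = 3 o$
$C{\left(T \right)} = 0$ ($C{\left(T \right)} = \frac{\left(T - T\right) \left(T - 677\right)}{2} = \frac{0 \left(-677 + T\right)}{2} = \frac{1}{2} \cdot 0 = 0$)
$\frac{263 c{\left(30 \right)} + C{\left(624 \right)}}{49609 + 258180} = \frac{263 \cdot 3 \cdot 30 + 0}{49609 + 258180} = \frac{263 \cdot 90 + 0}{307789} = \left(23670 + 0\right) \frac{1}{307789} = 23670 \cdot \frac{1}{307789} = \frac{23670}{307789}$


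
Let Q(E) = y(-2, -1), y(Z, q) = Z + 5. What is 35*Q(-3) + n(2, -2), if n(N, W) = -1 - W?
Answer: 106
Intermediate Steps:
y(Z, q) = 5 + Z
Q(E) = 3 (Q(E) = 5 - 2 = 3)
35*Q(-3) + n(2, -2) = 35*3 + (-1 - 1*(-2)) = 105 + (-1 + 2) = 105 + 1 = 106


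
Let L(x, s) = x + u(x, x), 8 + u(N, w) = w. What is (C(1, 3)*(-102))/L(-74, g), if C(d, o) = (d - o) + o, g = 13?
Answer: 17/26 ≈ 0.65385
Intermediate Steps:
u(N, w) = -8 + w
C(d, o) = d
L(x, s) = -8 + 2*x (L(x, s) = x + (-8 + x) = -8 + 2*x)
(C(1, 3)*(-102))/L(-74, g) = (1*(-102))/(-8 + 2*(-74)) = -102/(-8 - 148) = -102/(-156) = -102*(-1/156) = 17/26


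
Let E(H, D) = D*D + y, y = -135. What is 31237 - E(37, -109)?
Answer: 19491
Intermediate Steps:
E(H, D) = -135 + D² (E(H, D) = D*D - 135 = D² - 135 = -135 + D²)
31237 - E(37, -109) = 31237 - (-135 + (-109)²) = 31237 - (-135 + 11881) = 31237 - 1*11746 = 31237 - 11746 = 19491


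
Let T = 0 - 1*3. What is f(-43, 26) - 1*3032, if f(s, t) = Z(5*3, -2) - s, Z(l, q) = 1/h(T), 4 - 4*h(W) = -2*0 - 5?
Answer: -26897/9 ≈ -2988.6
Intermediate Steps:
T = -3 (T = 0 - 3 = -3)
h(W) = 9/4 (h(W) = 1 - (-2*0 - 5)/4 = 1 - (0 - 5)/4 = 1 - 1/4*(-5) = 1 + 5/4 = 9/4)
Z(l, q) = 4/9 (Z(l, q) = 1/(9/4) = 4/9)
f(s, t) = 4/9 - s
f(-43, 26) - 1*3032 = (4/9 - 1*(-43)) - 1*3032 = (4/9 + 43) - 3032 = 391/9 - 3032 = -26897/9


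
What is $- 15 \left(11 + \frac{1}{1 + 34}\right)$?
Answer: $- \frac{1158}{7} \approx -165.43$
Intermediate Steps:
$- 15 \left(11 + \frac{1}{1 + 34}\right) = - 15 \left(11 + \frac{1}{35}\right) = \left(-15\right) \frac{386}{35} = - \frac{1158}{7}$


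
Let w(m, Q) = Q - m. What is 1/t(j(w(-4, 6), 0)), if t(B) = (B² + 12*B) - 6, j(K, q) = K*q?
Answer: -⅙ ≈ -0.16667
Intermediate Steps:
t(B) = -6 + B² + 12*B
1/t(j(w(-4, 6), 0)) = 1/(-6 + ((6 - 1*(-4))*0)² + 12*((6 - 1*(-4))*0)) = 1/(-6 + ((6 + 4)*0)² + 12*((6 + 4)*0)) = 1/(-6 + (10*0)² + 12*(10*0)) = 1/(-6 + 0² + 12*0) = 1/(-6 + 0 + 0) = 1/(-6) = -⅙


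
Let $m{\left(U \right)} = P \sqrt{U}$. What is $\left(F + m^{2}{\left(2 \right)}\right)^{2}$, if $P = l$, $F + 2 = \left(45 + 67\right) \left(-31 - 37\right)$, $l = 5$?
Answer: $57274624$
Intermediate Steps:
$F = -7618$ ($F = -2 + \left(45 + 67\right) \left(-31 - 37\right) = -2 + 112 \left(-68\right) = -2 - 7616 = -7618$)
$P = 5$
$m{\left(U \right)} = 5 \sqrt{U}$
$\left(F + m^{2}{\left(2 \right)}\right)^{2} = \left(-7618 + \left(5 \sqrt{2}\right)^{2}\right)^{2} = \left(-7618 + 50\right)^{2} = \left(-7568\right)^{2} = 57274624$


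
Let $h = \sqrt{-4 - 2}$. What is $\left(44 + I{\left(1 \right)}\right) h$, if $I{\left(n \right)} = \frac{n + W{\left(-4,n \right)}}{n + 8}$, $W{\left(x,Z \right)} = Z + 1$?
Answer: $\frac{133 i \sqrt{6}}{3} \approx 108.59 i$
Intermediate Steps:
$W{\left(x,Z \right)} = 1 + Z$
$h = i \sqrt{6}$ ($h = \sqrt{-6} = i \sqrt{6} \approx 2.4495 i$)
$I{\left(n \right)} = \frac{1 + 2 n}{8 + n}$ ($I{\left(n \right)} = \frac{n + \left(1 + n\right)}{n + 8} = \frac{1 + 2 n}{8 + n}$)
$\left(44 + I{\left(1 \right)}\right) h = \left(44 + \frac{1 + 2 \cdot 1}{8 + 1}\right) i \sqrt{6} = \left(44 + \frac{1 + 2}{9}\right) i \sqrt{6} = \left(44 + \frac{1}{9} \cdot 3\right) i \sqrt{6} = \left(44 + \frac{1}{3}\right) i \sqrt{6} = \frac{133 i \sqrt{6}}{3}$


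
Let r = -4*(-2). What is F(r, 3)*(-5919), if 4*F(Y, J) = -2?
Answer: 5919/2 ≈ 2959.5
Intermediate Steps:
r = 8
F(Y, J) = -½ (F(Y, J) = (¼)*(-2) = -½)
F(r, 3)*(-5919) = -½*(-5919) = 5919/2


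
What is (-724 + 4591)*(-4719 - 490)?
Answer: -20143203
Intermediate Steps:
(-724 + 4591)*(-4719 - 490) = 3867*(-5209) = -20143203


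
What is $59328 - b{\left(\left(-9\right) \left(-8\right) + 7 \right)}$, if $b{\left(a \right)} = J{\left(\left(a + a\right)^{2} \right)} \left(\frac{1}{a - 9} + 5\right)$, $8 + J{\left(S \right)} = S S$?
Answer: $- \frac{109369749564}{35} \approx -3.1249 \cdot 10^{9}$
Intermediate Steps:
$J{\left(S \right)} = -8 + S^{2}$ ($J{\left(S \right)} = -8 + S S = -8 + S^{2}$)
$b{\left(a \right)} = \left(-8 + 16 a^{4}\right) \left(5 + \frac{1}{-9 + a}\right)$ ($b{\left(a \right)} = \left(-8 + \left(\left(a + a\right)^{2}\right)^{2}\right) \left(\frac{1}{a - 9} + 5\right) = \left(-8 + \left(\left(2 a\right)^{2}\right)^{2}\right) \left(\frac{1}{-9 + a} + 5\right) = \left(-8 + \left(4 a^{2}\right)^{2}\right) \left(5 + \frac{1}{-9 + a}\right) = \left(-8 + 16 a^{4}\right) \left(5 + \frac{1}{-9 + a}\right)$)
$59328 - b{\left(\left(-9\right) \left(-8\right) + 7 \right)} = 59328 - \frac{8 \left(-1 + 2 \left(\left(-9\right) \left(-8\right) + 7\right)^{4}\right) \left(-44 + 5 \left(\left(-9\right) \left(-8\right) + 7\right)\right)}{-9 + \left(\left(-9\right) \left(-8\right) + 7\right)} = 59328 - \frac{8 \left(-1 + 2 \left(72 + 7\right)^{4}\right) \left(-44 + 5 \left(72 + 7\right)\right)}{-9 + \left(72 + 7\right)} = 59328 - \frac{8 \left(-1 + 2 \cdot 79^{4}\right) \left(-44 + 5 \cdot 79\right)}{-9 + 79} = 59328 - \frac{8 \left(-1 + 2 \cdot 38950081\right) \left(-44 + 395\right)}{70} = 59328 - 8 \cdot \frac{1}{70} \left(-1 + 77900162\right) 351 = 59328 - 8 \cdot \frac{1}{70} \cdot 77900161 \cdot 351 = 59328 - \frac{109371826044}{35} = - \frac{109369749564}{35}$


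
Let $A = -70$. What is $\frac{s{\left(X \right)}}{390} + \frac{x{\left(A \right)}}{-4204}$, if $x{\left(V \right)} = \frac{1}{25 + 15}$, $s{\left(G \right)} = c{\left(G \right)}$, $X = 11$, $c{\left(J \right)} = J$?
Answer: $\frac{184937}{6558240} \approx 0.028199$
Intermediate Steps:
$s{\left(G \right)} = G$
$x{\left(V \right)} = \frac{1}{40}$
$\frac{s{\left(X \right)}}{390} + \frac{x{\left(A \right)}}{-4204} = \frac{11}{390} + \frac{1}{40 \left(-4204\right)} = 11 \cdot \frac{1}{390} + \frac{1}{40} \left(- \frac{1}{4204}\right) = \frac{11}{390} - \frac{1}{168160} = \frac{184937}{6558240}$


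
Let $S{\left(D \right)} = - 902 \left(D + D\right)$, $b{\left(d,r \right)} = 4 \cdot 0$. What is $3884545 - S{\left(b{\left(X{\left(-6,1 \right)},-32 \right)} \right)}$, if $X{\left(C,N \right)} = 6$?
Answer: $3884545$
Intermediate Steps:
$b{\left(d,r \right)} = 0$
$S{\left(D \right)} = - 1804 D$ ($S{\left(D \right)} = - 902 \cdot 2 D = - 1804 D$)
$3884545 - S{\left(b{\left(X{\left(-6,1 \right)},-32 \right)} \right)} = 3884545 - \left(-1804\right) 0 = 3884545 - 0 = 3884545 + 0 = 3884545$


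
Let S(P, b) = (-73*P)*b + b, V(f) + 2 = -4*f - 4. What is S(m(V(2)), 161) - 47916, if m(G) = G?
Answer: 116787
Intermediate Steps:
V(f) = -6 - 4*f (V(f) = -2 + (-4*f - 4) = -2 + (-4 - 4*f) = -6 - 4*f)
S(P, b) = b - 73*P*b (S(P, b) = -73*P*b + b = b - 73*P*b)
S(m(V(2)), 161) - 47916 = 161*(1 - 73*(-6 - 4*2)) - 47916 = 161*(1 - 73*(-6 - 8)) - 47916 = 161*(1 - 73*(-14)) - 47916 = 161*(1 + 1022) - 47916 = 161*1023 - 47916 = 164703 - 47916 = 116787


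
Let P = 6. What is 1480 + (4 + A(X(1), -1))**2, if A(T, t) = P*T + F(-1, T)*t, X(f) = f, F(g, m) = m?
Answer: 1561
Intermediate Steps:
A(T, t) = 6*T + T*t
1480 + (4 + A(X(1), -1))**2 = 1480 + (4 + 1*(6 - 1))**2 = 1480 + (4 + 1*5)**2 = 1480 + (4 + 5)**2 = 1480 + 9**2 = 1480 + 81 = 1561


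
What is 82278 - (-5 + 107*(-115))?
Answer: 94588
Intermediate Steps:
82278 - (-5 + 107*(-115)) = 82278 - (-5 - 12305) = 82278 - 1*(-12310) = 82278 + 12310 = 94588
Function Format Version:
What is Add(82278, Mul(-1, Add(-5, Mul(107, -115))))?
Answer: 94588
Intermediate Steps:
Add(82278, Mul(-1, Add(-5, Mul(107, -115)))) = Add(82278, Mul(-1, Add(-5, -12305))) = Add(82278, Mul(-1, -12310)) = Add(82278, 12310) = 94588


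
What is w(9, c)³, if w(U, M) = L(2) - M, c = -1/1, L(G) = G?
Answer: 27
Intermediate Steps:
c = -1 (c = -1*1 = -1)
w(U, M) = 2 - M
w(9, c)³ = (2 - 1*(-1))³ = (2 + 1)³ = 3³ = 27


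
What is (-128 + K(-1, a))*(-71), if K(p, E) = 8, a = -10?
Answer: 8520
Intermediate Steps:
(-128 + K(-1, a))*(-71) = (-128 + 8)*(-71) = -120*(-71) = 8520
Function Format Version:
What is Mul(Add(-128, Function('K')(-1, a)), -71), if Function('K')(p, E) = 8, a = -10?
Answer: 8520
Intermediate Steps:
Mul(Add(-128, Function('K')(-1, a)), -71) = Mul(Add(-128, 8), -71) = Mul(-120, -71) = 8520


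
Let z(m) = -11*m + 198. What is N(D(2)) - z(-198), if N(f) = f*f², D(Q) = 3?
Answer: -2349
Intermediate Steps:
N(f) = f³
z(m) = 198 - 11*m
N(D(2)) - z(-198) = 3³ - (198 - 11*(-198)) = 27 - (198 + 2178) = 27 - 1*2376 = 27 - 2376 = -2349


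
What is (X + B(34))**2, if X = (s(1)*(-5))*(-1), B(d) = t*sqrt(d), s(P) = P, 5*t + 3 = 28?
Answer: 875 + 50*sqrt(34) ≈ 1166.5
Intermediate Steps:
t = 5 (t = -3/5 + (1/5)*28 = -3/5 + 28/5 = 5)
B(d) = 5*sqrt(d)
X = 5 (X = (1*(-5))*(-1) = -5*(-1) = 5)
(X + B(34))**2 = (5 + 5*sqrt(34))**2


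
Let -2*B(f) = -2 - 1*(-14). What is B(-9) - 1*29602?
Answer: -29608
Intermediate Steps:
B(f) = -6 (B(f) = -(-2 - 1*(-14))/2 = -(-2 + 14)/2 = -1/2*12 = -6)
B(-9) - 1*29602 = -6 - 1*29602 = -6 - 29602 = -29608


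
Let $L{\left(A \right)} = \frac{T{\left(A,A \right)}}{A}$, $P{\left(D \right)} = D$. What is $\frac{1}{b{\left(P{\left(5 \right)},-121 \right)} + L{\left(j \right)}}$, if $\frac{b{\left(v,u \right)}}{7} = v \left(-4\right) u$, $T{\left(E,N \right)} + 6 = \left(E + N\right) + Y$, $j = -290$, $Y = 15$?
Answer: $\frac{290}{4913171} \approx 5.9025 \cdot 10^{-5}$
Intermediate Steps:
$T{\left(E,N \right)} = 9 + E + N$ ($T{\left(E,N \right)} = -6 + \left(\left(E + N\right) + 15\right) = -6 + \left(15 + E + N\right) = 9 + E + N$)
$b{\left(v,u \right)} = - 28 u v$ ($b{\left(v,u \right)} = 7 v \left(-4\right) u = 7 - 4 v u = 7 \left(- 4 u v\right) = - 28 u v$)
$L{\left(A \right)} = \frac{9 + 2 A}{A}$ ($L{\left(A \right)} = \frac{9 + A + A}{A} = \frac{9 + 2 A}{A}$)
$\frac{1}{b{\left(P{\left(5 \right)},-121 \right)} + L{\left(j \right)}} = \frac{1}{\left(-28\right) \left(-121\right) 5 + \left(2 + \frac{9}{-290}\right)} = \frac{1}{16940 + \left(2 + 9 \left(- \frac{1}{290}\right)\right)} = \frac{1}{16940 + \left(2 - \frac{9}{290}\right)} = \frac{1}{16940 + \frac{571}{290}} = \frac{1}{\frac{4913171}{290}} = \frac{290}{4913171}$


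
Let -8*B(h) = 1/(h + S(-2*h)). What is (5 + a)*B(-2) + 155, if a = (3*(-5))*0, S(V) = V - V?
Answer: 2485/16 ≈ 155.31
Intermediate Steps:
S(V) = 0
a = 0 (a = -15*0 = 0)
B(h) = -1/(8*h) (B(h) = -1/(8*(h + 0)) = -1/(8*h))
(5 + a)*B(-2) + 155 = (5 + 0)*(-1/8/(-2)) + 155 = 5*(-1/8*(-1/2)) + 155 = 5*(1/16) + 155 = 5/16 + 155 = 2485/16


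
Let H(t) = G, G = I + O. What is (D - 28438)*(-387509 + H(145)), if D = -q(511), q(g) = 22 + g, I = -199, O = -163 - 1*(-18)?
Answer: 11236489263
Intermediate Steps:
O = -145 (O = -163 + 18 = -145)
D = -533 (D = -(22 + 511) = -1*533 = -533)
G = -344 (G = -199 - 145 = -344)
H(t) = -344
(D - 28438)*(-387509 + H(145)) = (-533 - 28438)*(-387509 - 344) = -28971*(-387853) = 11236489263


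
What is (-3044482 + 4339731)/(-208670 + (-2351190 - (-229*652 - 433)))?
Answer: -1295249/2410119 ≈ -0.53742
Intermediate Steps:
(-3044482 + 4339731)/(-208670 + (-2351190 - (-229*652 - 433))) = 1295249/(-208670 + (-2351190 - (-149308 - 433))) = 1295249/(-208670 + (-2351190 - 1*(-149741))) = 1295249/(-208670 + (-2351190 + 149741)) = 1295249/(-208670 - 2201449) = 1295249/(-2410119) = 1295249*(-1/2410119) = -1295249/2410119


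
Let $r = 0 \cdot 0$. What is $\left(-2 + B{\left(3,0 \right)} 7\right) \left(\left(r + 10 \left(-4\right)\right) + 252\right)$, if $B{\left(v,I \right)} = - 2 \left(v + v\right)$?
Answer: $-18232$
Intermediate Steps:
$r = 0$
$B{\left(v,I \right)} = - 4 v$ ($B{\left(v,I \right)} = - 2 \cdot 2 v = - 4 v$)
$\left(-2 + B{\left(3,0 \right)} 7\right) \left(\left(r + 10 \left(-4\right)\right) + 252\right) = \left(-2 + \left(-4\right) 3 \cdot 7\right) \left(\left(0 + 10 \left(-4\right)\right) + 252\right) = \left(-2 - 84\right) \left(\left(0 - 40\right) + 252\right) = \left(-2 - 84\right) \left(-40 + 252\right) = \left(-86\right) 212 = -18232$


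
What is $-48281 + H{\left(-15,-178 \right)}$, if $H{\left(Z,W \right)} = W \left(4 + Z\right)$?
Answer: $-46323$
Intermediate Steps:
$-48281 + H{\left(-15,-178 \right)} = -48281 - 178 \left(4 - 15\right) = -48281 - -1958 = -48281 + 1958 = -46323$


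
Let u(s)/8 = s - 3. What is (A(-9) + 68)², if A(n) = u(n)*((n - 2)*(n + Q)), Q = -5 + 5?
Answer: 89038096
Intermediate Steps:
Q = 0
u(s) = -24 + 8*s (u(s) = 8*(s - 3) = 8*(-3 + s) = -24 + 8*s)
A(n) = n*(-24 + 8*n)*(-2 + n) (A(n) = (-24 + 8*n)*((n - 2)*(n + 0)) = (-24 + 8*n)*((-2 + n)*n) = (-24 + 8*n)*(n*(-2 + n)) = n*(-24 + 8*n)*(-2 + n))
(A(-9) + 68)² = (8*(-9)*(-3 - 9)*(-2 - 9) + 68)² = (8*(-9)*(-12)*(-11) + 68)² = (-9504 + 68)² = (-9436)² = 89038096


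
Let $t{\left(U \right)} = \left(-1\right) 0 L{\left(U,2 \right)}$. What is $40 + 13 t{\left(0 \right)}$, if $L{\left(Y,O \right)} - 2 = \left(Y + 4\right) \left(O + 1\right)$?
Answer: $40$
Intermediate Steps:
$L{\left(Y,O \right)} = 2 + \left(1 + O\right) \left(4 + Y\right)$ ($L{\left(Y,O \right)} = 2 + \left(Y + 4\right) \left(O + 1\right) = 2 + \left(4 + Y\right) \left(1 + O\right) = 2 + \left(1 + O\right) \left(4 + Y\right)$)
$t{\left(U \right)} = 0$ ($t{\left(U \right)} = \left(-1\right) 0 \left(6 + U + 4 \cdot 2 + 2 U\right) = 0 \left(6 + U + 8 + 2 U\right) = 0 \left(14 + 3 U\right) = 0$)
$40 + 13 t{\left(0 \right)} = 40 + 13 \cdot 0 = 40 + 0 = 40$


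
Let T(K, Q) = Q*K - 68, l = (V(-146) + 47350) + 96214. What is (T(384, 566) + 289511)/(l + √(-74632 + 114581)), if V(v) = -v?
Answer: 3468112370/983453531 - 168929*√39949/6884174717 ≈ 3.5216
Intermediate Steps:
l = 143710 (l = (-1*(-146) + 47350) + 96214 = (146 + 47350) + 96214 = 47496 + 96214 = 143710)
T(K, Q) = -68 + K*Q (T(K, Q) = K*Q - 68 = -68 + K*Q)
(T(384, 566) + 289511)/(l + √(-74632 + 114581)) = ((-68 + 384*566) + 289511)/(143710 + √(-74632 + 114581)) = ((-68 + 217344) + 289511)/(143710 + √39949) = (217276 + 289511)/(143710 + √39949) = 506787/(143710 + √39949)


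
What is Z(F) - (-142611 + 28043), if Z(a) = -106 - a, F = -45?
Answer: 114507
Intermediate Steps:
Z(F) - (-142611 + 28043) = (-106 - 1*(-45)) - (-142611 + 28043) = (-106 + 45) - 1*(-114568) = -61 + 114568 = 114507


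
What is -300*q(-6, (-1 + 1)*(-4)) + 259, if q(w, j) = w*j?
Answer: 259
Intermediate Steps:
q(w, j) = j*w
-300*q(-6, (-1 + 1)*(-4)) + 259 = -300*(-1 + 1)*(-4)*(-6) + 259 = -300*0*(-4)*(-6) + 259 = -0*(-6) + 259 = -300*0 + 259 = 0 + 259 = 259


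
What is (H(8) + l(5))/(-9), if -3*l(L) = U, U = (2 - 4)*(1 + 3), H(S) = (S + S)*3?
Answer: -152/27 ≈ -5.6296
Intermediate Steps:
H(S) = 6*S (H(S) = (2*S)*3 = 6*S)
U = -8 (U = -2*4 = -8)
l(L) = 8/3 (l(L) = -⅓*(-8) = 8/3)
(H(8) + l(5))/(-9) = (6*8 + 8/3)/(-9) = (48 + 8/3)*(-⅑) = (152/3)*(-⅑) = -152/27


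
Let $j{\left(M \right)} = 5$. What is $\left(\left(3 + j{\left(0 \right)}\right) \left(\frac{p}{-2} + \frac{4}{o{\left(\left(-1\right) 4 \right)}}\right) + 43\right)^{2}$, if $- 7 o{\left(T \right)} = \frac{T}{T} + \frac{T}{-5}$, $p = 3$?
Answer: $\frac{707281}{81} \approx 8731.9$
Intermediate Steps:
$o{\left(T \right)} = - \frac{1}{7} + \frac{T}{35}$ ($o{\left(T \right)} = - \frac{\frac{T}{T} + \frac{T}{-5}}{7} = - \frac{1 + T \left(- \frac{1}{5}\right)}{7} = - \frac{1 - \frac{T}{5}}{7} = - \frac{1}{7} + \frac{T}{35}$)
$\left(\left(3 + j{\left(0 \right)}\right) \left(\frac{p}{-2} + \frac{4}{o{\left(\left(-1\right) 4 \right)}}\right) + 43\right)^{2} = \left(\left(3 + 5\right) \left(\frac{3}{-2} + \frac{4}{- \frac{1}{7} + \frac{\left(-1\right) 4}{35}}\right) + 43\right)^{2} = \left(8 \left(3 \left(- \frac{1}{2}\right) + \frac{4}{- \frac{1}{7} + \frac{1}{35} \left(-4\right)}\right) + 43\right)^{2} = \left(8 \left(- \frac{3}{2} + \frac{4}{- \frac{1}{7} - \frac{4}{35}}\right) + 43\right)^{2} = \left(8 \left(- \frac{3}{2} + \frac{4}{- \frac{9}{35}}\right) + 43\right)^{2} = \left(8 \left(- \frac{3}{2} + 4 \left(- \frac{35}{9}\right)\right) + 43\right)^{2} = \left(8 \left(- \frac{3}{2} - \frac{140}{9}\right) + 43\right)^{2} = \left(8 \left(- \frac{307}{18}\right) + 43\right)^{2} = \left(- \frac{1228}{9} + 43\right)^{2} = \left(- \frac{841}{9}\right)^{2} = \frac{707281}{81}$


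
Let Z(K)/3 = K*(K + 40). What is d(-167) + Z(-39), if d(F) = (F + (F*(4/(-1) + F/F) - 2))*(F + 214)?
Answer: 15487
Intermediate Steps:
Z(K) = 3*K*(40 + K) (Z(K) = 3*(K*(K + 40)) = 3*(K*(40 + K)) = 3*K*(40 + K))
d(F) = (-2 - 2*F)*(214 + F) (d(F) = (F + (F*(4*(-1) + 1) - 2))*(214 + F) = (F + (F*(-4 + 1) - 2))*(214 + F) = (F + (F*(-3) - 2))*(214 + F) = (F + (-3*F - 2))*(214 + F) = (F + (-2 - 3*F))*(214 + F) = (-2 - 2*F)*(214 + F))
d(-167) + Z(-39) = (-428 - 430*(-167) - 2*(-167)**2) + 3*(-39)*(40 - 39) = (-428 + 71810 - 2*27889) + 3*(-39)*1 = (-428 + 71810 - 55778) - 117 = 15604 - 117 = 15487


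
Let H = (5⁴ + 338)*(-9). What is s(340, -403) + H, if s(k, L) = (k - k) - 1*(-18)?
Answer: -8649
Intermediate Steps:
s(k, L) = 18 (s(k, L) = 0 + 18 = 18)
H = -8667 (H = (625 + 338)*(-9) = 963*(-9) = -8667)
s(340, -403) + H = 18 - 8667 = -8649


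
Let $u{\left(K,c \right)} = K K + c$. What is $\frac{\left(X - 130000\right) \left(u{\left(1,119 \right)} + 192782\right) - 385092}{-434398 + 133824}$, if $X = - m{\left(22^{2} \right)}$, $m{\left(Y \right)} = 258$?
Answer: $\frac{12563706904}{150287} \approx 83598.0$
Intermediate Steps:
$X = -258$ ($X = \left(-1\right) 258 = -258$)
$u{\left(K,c \right)} = c + K^{2}$ ($u{\left(K,c \right)} = K^{2} + c = c + K^{2}$)
$\frac{\left(X - 130000\right) \left(u{\left(1,119 \right)} + 192782\right) - 385092}{-434398 + 133824} = \frac{\left(-258 - 130000\right) \left(\left(119 + 1^{2}\right) + 192782\right) - 385092}{-434398 + 133824} = \frac{- 130258 \left(\left(119 + 1\right) + 192782\right) - 385092}{-300574} = \left(- 130258 \left(120 + 192782\right) - 385092\right) \left(- \frac{1}{300574}\right) = \left(\left(-130258\right) 192902 - 385092\right) \left(- \frac{1}{300574}\right) = \left(-25127028716 - 385092\right) \left(- \frac{1}{300574}\right) = \left(-25127413808\right) \left(- \frac{1}{300574}\right) = \frac{12563706904}{150287}$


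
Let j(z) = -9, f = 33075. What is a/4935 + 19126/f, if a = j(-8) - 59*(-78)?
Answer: 2345717/1554525 ≈ 1.5090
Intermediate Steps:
a = 4593 (a = -9 - 59*(-78) = -9 + 4602 = 4593)
a/4935 + 19126/f = 4593/4935 + 19126/33075 = 4593*(1/4935) + 19126*(1/33075) = 1531/1645 + 19126/33075 = 2345717/1554525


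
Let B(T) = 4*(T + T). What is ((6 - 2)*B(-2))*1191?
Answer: -76224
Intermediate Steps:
B(T) = 8*T (B(T) = 4*(2*T) = 8*T)
((6 - 2)*B(-2))*1191 = ((6 - 2)*(8*(-2)))*1191 = (4*(-16))*1191 = -64*1191 = -76224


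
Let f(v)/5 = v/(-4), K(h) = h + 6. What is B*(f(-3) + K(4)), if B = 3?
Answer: 165/4 ≈ 41.250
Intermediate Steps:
K(h) = 6 + h
f(v) = -5*v/4 (f(v) = 5*(v/(-4)) = 5*(v*(-¼)) = 5*(-v/4) = -5*v/4)
B*(f(-3) + K(4)) = 3*(-5/4*(-3) + (6 + 4)) = 3*(15/4 + 10) = 3*(55/4) = 165/4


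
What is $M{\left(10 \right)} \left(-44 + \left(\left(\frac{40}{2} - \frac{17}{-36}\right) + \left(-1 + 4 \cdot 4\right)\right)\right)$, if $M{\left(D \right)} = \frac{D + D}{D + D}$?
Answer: $- \frac{307}{36} \approx -8.5278$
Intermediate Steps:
$M{\left(D \right)} = 1$ ($M{\left(D \right)} = \frac{2 D}{2 D} = 2 D \frac{1}{2 D} = 1$)
$M{\left(10 \right)} \left(-44 + \left(\left(\frac{40}{2} - \frac{17}{-36}\right) + \left(-1 + 4 \cdot 4\right)\right)\right) = 1 \left(-44 + \left(\left(\frac{40}{2} - \frac{17}{-36}\right) + \left(-1 + 4 \cdot 4\right)\right)\right) = 1 \left(-44 + \left(\left(40 \cdot \frac{1}{2} - - \frac{17}{36}\right) + \left(-1 + 16\right)\right)\right) = 1 \left(-44 + \left(\left(20 + \frac{17}{36}\right) + 15\right)\right) = 1 \left(-44 + \left(\frac{737}{36} + 15\right)\right) = 1 \left(-44 + \frac{1277}{36}\right) = 1 \left(- \frac{307}{36}\right) = - \frac{307}{36}$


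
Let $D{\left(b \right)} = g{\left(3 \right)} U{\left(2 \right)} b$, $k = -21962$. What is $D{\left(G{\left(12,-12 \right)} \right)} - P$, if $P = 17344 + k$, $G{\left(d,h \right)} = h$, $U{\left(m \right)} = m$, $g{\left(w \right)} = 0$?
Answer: $4618$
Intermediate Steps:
$D{\left(b \right)} = 0$ ($D{\left(b \right)} = 0 \cdot 2 b = 0 b = 0$)
$P = -4618$ ($P = 17344 - 21962 = -4618$)
$D{\left(G{\left(12,-12 \right)} \right)} - P = 0 - -4618 = 0 + 4618 = 4618$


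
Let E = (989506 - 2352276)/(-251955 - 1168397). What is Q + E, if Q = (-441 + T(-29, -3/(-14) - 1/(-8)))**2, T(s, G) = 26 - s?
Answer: 105814064681/710176 ≈ 1.4900e+5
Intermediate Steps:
E = 681385/710176 (E = -1362770/(-1420352) = -1362770*(-1/1420352) = 681385/710176 ≈ 0.95946)
Q = 148996 (Q = (-441 + (26 - 1*(-29)))**2 = (-441 + (26 + 29))**2 = (-441 + 55)**2 = (-386)**2 = 148996)
Q + E = 148996 + 681385/710176 = 105814064681/710176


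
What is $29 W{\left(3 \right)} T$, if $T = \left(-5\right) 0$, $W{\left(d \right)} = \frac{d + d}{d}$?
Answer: $0$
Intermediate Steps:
$W{\left(d \right)} = 2$ ($W{\left(d \right)} = \frac{2 d}{d} = 2$)
$T = 0$
$29 W{\left(3 \right)} T = 29 \cdot 2 \cdot 0 = 58 \cdot 0 = 0$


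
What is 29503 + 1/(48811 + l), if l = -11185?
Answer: 1110079879/37626 ≈ 29503.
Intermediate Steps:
29503 + 1/(48811 + l) = 29503 + 1/(48811 - 11185) = 29503 + 1/37626 = 1110079879/37626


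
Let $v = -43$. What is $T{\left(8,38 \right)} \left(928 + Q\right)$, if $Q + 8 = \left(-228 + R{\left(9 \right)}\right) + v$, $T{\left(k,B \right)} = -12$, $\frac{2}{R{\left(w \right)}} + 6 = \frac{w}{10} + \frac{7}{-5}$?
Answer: $- \frac{101196}{13} \approx -7784.3$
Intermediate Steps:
$R{\left(w \right)} = \frac{2}{- \frac{37}{5} + \frac{w}{10}}$ ($R{\left(w \right)} = \frac{2}{-6 + \left(\frac{w}{10} + \frac{7}{-5}\right)} = \frac{2}{-6 + \left(w \frac{1}{10} + 7 \left(- \frac{1}{5}\right)\right)} = \frac{2}{-6 + \left(\frac{w}{10} - \frac{7}{5}\right)} = \frac{2}{-6 + \left(- \frac{7}{5} + \frac{w}{10}\right)} = \frac{2}{- \frac{37}{5} + \frac{w}{10}}$)
$Q = - \frac{3631}{13}$ ($Q = -8 - \left(271 - \frac{20}{-74 + 9}\right) = -8 - \left(271 + \frac{4}{13}\right) = -8 + \left(\left(-228 + 20 \left(- \frac{1}{65}\right)\right) - 43\right) = -8 - \frac{3527}{13} = - \frac{3631}{13} \approx -279.31$)
$T{\left(8,38 \right)} \left(928 + Q\right) = - 12 \left(928 - \frac{3631}{13}\right) = \left(-12\right) \frac{8433}{13} = - \frac{101196}{13}$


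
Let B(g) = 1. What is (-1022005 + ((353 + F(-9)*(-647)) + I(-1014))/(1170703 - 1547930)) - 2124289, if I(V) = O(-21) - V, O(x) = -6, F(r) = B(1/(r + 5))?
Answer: -1186867047452/377227 ≈ -3.1463e+6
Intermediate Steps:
F(r) = 1
I(V) = -6 - V
(-1022005 + ((353 + F(-9)*(-647)) + I(-1014))/(1170703 - 1547930)) - 2124289 = (-1022005 + ((353 + 1*(-647)) + (-6 - 1*(-1014)))/(1170703 - 1547930)) - 2124289 = (-1022005 + ((353 - 647) + (-6 + 1014))/(-377227)) - 2124289 = (-1022005 + (-294 + 1008)*(-1/377227)) - 2124289 = (-1022005 + 714*(-1/377227)) - 2124289 = (-1022005 - 714/377227) - 2124289 = -385527880849/377227 - 2124289 = -1186867047452/377227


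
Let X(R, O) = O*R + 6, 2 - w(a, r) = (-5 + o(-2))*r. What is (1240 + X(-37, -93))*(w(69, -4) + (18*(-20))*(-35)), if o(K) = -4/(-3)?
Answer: 176990494/3 ≈ 5.8997e+7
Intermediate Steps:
o(K) = 4/3 (o(K) = -4*(-1/3) = 4/3)
w(a, r) = 2 + 11*r/3 (w(a, r) = 2 - (-5 + 4/3)*r = 2 - (-11)*r/3 = 2 + 11*r/3)
X(R, O) = 6 + O*R
(1240 + X(-37, -93))*(w(69, -4) + (18*(-20))*(-35)) = (1240 + (6 - 93*(-37)))*((2 + (11/3)*(-4)) + (18*(-20))*(-35)) = (1240 + (6 + 3441))*((2 - 44/3) - 360*(-35)) = (1240 + 3447)*(-38/3 + 12600) = 4687*(37762/3) = 176990494/3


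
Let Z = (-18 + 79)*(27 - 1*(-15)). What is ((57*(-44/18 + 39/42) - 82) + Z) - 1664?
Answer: 30643/42 ≈ 729.60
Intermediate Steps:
Z = 2562 (Z = 61*(27 + 15) = 61*42 = 2562)
((57*(-44/18 + 39/42) - 82) + Z) - 1664 = ((57*(-44/18 + 39/42) - 82) + 2562) - 1664 = ((57*(-44*1/18 + 39*(1/42)) - 82) + 2562) - 1664 = ((57*(-22/9 + 13/14) - 82) + 2562) - 1664 = ((57*(-191/126) - 82) + 2562) - 1664 = ((-3629/42 - 82) + 2562) - 1664 = (-7073/42 + 2562) - 1664 = 100531/42 - 1664 = 30643/42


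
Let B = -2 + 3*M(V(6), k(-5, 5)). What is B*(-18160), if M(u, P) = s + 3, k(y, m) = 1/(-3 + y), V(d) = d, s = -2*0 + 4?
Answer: -345040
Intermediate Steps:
s = 4 (s = 0 + 4 = 4)
M(u, P) = 7 (M(u, P) = 4 + 3 = 7)
B = 19 (B = -2 + 3*7 = -2 + 21 = 19)
B*(-18160) = 19*(-18160) = -345040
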